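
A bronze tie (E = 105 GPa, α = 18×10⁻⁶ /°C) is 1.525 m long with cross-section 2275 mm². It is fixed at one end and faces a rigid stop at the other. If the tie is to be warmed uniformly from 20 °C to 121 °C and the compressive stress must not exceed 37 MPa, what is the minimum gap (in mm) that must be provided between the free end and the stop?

Free expansion if unrestrained: δ_free = αΔT L = 18×10⁻⁶ × 101 × 1525 = 2.772 mm.
At the allowable stress the elastic shortening the wall may impose is σL/E = 37 × 1525 / (105×10³) = 0.5374 mm.
So the gap has to take up the difference, g_min = δ_free − σL/E = 2.772 − 0.5374 = 2.235 mm.

g ≈ 2.24 mm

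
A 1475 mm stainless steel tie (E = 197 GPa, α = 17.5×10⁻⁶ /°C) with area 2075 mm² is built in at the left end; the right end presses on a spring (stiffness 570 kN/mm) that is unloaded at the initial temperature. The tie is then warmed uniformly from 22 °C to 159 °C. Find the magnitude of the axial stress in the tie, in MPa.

The unrestrained thermal change is αΔT L = 17.5×10⁻⁶ × 137 × 1475 = 3.536 mm.
With a force P in the spring, the elastic change of the tie is PL/(AE) and that of the spring is P/k; compatibility requires their sum to equal δ_free.
P [ L/(AE) + 1/k ] = δ_free → P [ 1475/(2075×197×10³) + 1/(570×10³) ] = 3.536.
P = 3.536 / 5.363×10⁻⁶ = 659400 N.
σ = P/A = 659400/2075 = 317.8 MPa.

σ ≈ 318 MPa (compressive)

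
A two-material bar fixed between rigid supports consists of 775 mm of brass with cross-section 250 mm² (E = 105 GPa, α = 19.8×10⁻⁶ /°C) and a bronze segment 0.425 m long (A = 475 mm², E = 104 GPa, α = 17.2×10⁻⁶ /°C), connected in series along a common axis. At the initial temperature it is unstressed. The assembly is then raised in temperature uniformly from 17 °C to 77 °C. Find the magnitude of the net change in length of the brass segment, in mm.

With the walls removed the bar would change length by δ_free = Σ αᵢΔT Lᵢ = 19.8×10⁻⁶×60×775 + 17.2×10⁻⁶×60×425 = 1.359 mm.
The rigid supports impose zero overall length change; the single axial force P common to all segments must satisfy P Σ Lᵢ/(AᵢEᵢ) = δ_free.
Σ Lᵢ/(AᵢEᵢ) = 775/(250×105×10³) + 425/(475×104×10³) = 3.813×10⁻⁵ mm/N.
Hence P = δ_free / Σ(L/AE) = 1.359/3.813×10⁻⁵ = 35.65 kN (compressive).
For the brass segment, free thermal change = 19.8×10⁻⁶×60×775 = 0.9207 mm and elastic change from P = 35650×775/(250×105×10³) = 1.053 mm; these oppose, so the net change is 0.132 mm (segment shortens).

|ΔL| ≈ 0.132 mm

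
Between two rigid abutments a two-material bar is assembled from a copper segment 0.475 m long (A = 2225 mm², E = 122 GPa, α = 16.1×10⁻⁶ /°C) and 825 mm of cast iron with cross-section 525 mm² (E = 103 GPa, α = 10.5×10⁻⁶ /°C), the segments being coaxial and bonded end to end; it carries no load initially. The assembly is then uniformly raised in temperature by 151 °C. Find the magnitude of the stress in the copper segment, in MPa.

σ ≈ 65.1 MPa (compressive)

With the walls removed the bar would change length by δ_free = Σ αᵢΔT Lᵢ = 16.1×10⁻⁶×151×475 + 10.5×10⁻⁶×151×825 = 2.463 mm.
The walls prevent any net length change, so an axial force P (same in every segment) develops. Compatibility: P · Σ Lᵢ/(AᵢEᵢ) = δ_free.
Σ Lᵢ/(AᵢEᵢ) = 475/(2225×122×10³) + 825/(525×103×10³) = 1.701×10⁻⁵ mm/N.
So P = 2.463 / 1.701×10⁻⁵ = 144.8 kN, compressive.
σ_{copper} = P / A = 144800 / 2225 = 65.09 MPa.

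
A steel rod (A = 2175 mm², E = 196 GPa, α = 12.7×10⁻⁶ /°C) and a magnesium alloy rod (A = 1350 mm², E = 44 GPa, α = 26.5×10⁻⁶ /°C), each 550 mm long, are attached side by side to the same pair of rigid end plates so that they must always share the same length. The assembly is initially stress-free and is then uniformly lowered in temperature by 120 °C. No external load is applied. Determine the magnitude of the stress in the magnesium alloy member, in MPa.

The magnesium alloy has the larger α, so on cooling it would change length more than the steel if both were free. The rigid plates force a common final length, so the magnesium alloy is put into tension and the steel into compression, with equal and opposite forces P (no external load).
Compatibility of the two members (thermal + elastic change equal): (α₁ − α₂)ΔT = P·[1/(A₁E₁) + 1/(A₂E₂)].
|α₁ − α₂|·ΔT = 13.8×10⁻⁶ × 120 = 0.001656.
1/(A₁E₁) + 1/(A₂E₂) = 1/(2175×196×10³) + 1/(1350×44×10³) = 1.918×10⁻⁸ N⁻¹.
P = 0.001656 / 1.918×10⁻⁸ = 86340 N = 86.34 kN.
σ_{magnesium alloy} = P/A₂ = 86340/1350 = 63.95 MPa, tensile.

σ ≈ 64 MPa (tensile)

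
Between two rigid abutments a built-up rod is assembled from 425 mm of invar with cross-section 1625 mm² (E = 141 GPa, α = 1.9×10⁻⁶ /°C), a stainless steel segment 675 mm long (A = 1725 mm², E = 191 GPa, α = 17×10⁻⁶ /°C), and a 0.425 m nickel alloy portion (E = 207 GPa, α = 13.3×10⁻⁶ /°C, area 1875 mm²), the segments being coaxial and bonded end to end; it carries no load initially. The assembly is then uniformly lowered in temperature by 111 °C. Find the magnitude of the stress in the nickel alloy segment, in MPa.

σ ≈ 212 MPa (tensile)

With the walls removed the bar would change length by δ_free = Σ αᵢΔT Lᵢ = 1.9×10⁻⁶×111×425 + 17×10⁻⁶×111×675 + 13.3×10⁻⁶×111×425 = 1.991 mm.
Since the ends are fixed, an axial force P builds up, equal in every segment, with P · Σ Lᵢ/(AᵢEᵢ) = δ_free.
Σ Lᵢ/(AᵢEᵢ) = 425/(1625×141×10³) + 675/(1725×191×10³) + 425/(1875×207×10³) = 4.999×10⁻⁶ mm/N.
P = 1.991 / 4.999×10⁻⁶ = 398300 N = 398.3 kN, tensile.
σ_{nickel alloy} = P / A = 398300 / 1875 = 212.4 MPa.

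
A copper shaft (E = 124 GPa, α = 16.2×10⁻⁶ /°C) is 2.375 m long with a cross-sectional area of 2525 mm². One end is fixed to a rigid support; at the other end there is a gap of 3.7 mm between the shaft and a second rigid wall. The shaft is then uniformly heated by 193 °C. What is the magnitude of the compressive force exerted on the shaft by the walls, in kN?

P ≈ 491 kN

If the wall were absent the shaft would grow by αΔT L = 16.2×10⁻⁶ × 193 × 2375 = 7.426 mm.
This exceeds the 3.7 mm gap, so the wall pushes back. The portion of expansion that must be recovered elastically is δ_free − gap = 7.426 − 3.7 = 3.726 mm.
That suppressed elongation corresponds to σ = E·Δ/L = 124×10³ × 3.726/2375 = 194.5 MPa.
P = σA = 194.5 × 2525 = 491.2 kN.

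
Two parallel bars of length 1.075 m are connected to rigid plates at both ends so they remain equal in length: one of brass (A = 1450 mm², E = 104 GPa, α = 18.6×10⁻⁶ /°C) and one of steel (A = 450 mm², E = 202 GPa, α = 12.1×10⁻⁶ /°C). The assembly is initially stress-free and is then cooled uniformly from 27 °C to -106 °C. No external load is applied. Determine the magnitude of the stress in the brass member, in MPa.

The brass has the larger α, so on cooling it would change length more than the steel if both were free. The rigid plates force a common final length, so the brass is put into tension and the steel into compression, with equal and opposite forces P (no external load).
Equating the net (thermal + elastic) strains gives |α₁ − α₂|·ΔT = P·[1/(A₁E₁) + 1/(A₂E₂)].
|α₁ − α₂|·ΔT = 6.5×10⁻⁶ × 133 = 0.0008645.
1/(A₁E₁) + 1/(A₂E₂) = 1/(1450×104×10³) + 1/(450×202×10³) = 1.763×10⁻⁸ N⁻¹.
So P = 0.0008645 / 1.763×10⁻⁸ = 49.03 kN.
σ_{brass} = P/A₁ = 49030/1450 = 33.81 MPa, tensile.

σ ≈ 33.8 MPa (tensile)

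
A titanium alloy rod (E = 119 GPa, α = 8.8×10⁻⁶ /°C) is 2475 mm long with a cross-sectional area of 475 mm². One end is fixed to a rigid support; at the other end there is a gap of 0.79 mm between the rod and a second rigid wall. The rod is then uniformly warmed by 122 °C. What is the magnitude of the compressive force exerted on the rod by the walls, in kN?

P ≈ 42.6 kN

If the wall were absent the rod would grow by αΔT L = 8.8×10⁻⁶ × 122 × 2475 = 2.657 mm.
This exceeds the 0.79 mm gap, so the wall pushes back. The portion of expansion that must be recovered elastically is δ_free − gap = 2.657 − 0.79 = 1.867 mm.
That suppressed elongation corresponds to σ = E·Δ/L = 119×10³ × 1.867/2475 = 89.77 MPa.
P = σA = 89.77 × 475 = 42.64 kN.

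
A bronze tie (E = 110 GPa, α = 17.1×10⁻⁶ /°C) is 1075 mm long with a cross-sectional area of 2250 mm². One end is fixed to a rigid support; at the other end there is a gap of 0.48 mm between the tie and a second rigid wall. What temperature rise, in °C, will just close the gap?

ΔT ≈ 26.1 °C

Contact occurs when the free expansion equals the gap: αΔT L = 0.48 mm.
ΔT = 0.48 / (17.1×10⁻⁶ × 1075) = 26.11 °C.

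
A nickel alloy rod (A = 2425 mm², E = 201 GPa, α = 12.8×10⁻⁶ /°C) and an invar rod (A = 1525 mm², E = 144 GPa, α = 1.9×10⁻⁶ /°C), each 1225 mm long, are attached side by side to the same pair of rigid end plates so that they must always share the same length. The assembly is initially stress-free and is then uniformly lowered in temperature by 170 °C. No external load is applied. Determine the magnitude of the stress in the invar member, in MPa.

Both members must finish at the same length. With the larger α, the nickel alloy tends to over-contract; the plates restrain it, putting the nickel alloy in tension and the invar in compression. With no external load the two internal forces are equal and opposite, magnitude P.
Compatibility of the two members (thermal + elastic change equal): (α₁ − α₂)ΔT = P·[1/(A₁E₁) + 1/(A₂E₂)].
|α₁ − α₂|·ΔT = 10.9×10⁻⁶ × 170 = 0.001853.
1/(A₁E₁) + 1/(A₂E₂) = 1/(2425×201×10³) + 1/(1525×144×10³) = 6.605×10⁻⁹ N⁻¹.
So P = 0.001853 / 6.605×10⁻⁹ = 280.5 kN.
σ_{invar} = P/A₂ = 280500/1525 = 184 MPa, compressive.

σ ≈ 184 MPa (compressive)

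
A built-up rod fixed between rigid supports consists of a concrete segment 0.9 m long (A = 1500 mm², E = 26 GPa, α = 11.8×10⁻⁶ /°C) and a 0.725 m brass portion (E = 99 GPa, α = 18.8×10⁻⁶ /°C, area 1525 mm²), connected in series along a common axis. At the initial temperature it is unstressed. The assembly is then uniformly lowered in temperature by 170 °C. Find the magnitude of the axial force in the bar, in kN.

P ≈ 148 kN (tensile)

With the walls removed the bar would change length by δ_free = Σ αᵢΔT Lᵢ = 11.8×10⁻⁶×170×900 + 18.8×10⁻⁶×170×725 = 4.122 mm.
The walls prevent any net length change, so an axial force P (same in every segment) develops. Compatibility: P · Σ Lᵢ/(AᵢEᵢ) = δ_free.
Σ Lᵢ/(AᵢEᵢ) = 900/(1500×26×10³) + 725/(1525×99×10³) = 2.788×10⁻⁵ mm/N.
Hence P = δ_free / Σ(L/AE) = 4.122/2.788×10⁻⁵ = 147.9 kN (tensile).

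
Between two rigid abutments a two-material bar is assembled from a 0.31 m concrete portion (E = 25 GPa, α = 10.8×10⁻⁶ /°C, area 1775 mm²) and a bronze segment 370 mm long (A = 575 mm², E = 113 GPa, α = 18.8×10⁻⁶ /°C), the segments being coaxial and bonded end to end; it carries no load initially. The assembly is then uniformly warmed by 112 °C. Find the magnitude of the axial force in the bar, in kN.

Free thermal expansion of the whole bar: Σ αᵢΔT Lᵢ = 10.8×10⁻⁶×112×310 + 18.8×10⁻⁶×112×370 = 1.154 mm.
The walls prevent any net length change, so an axial force P (same in every segment) develops. Compatibility: P · Σ Lᵢ/(AᵢEᵢ) = δ_free.
Σ Lᵢ/(AᵢEᵢ) = 310/(1775×25×10³) + 370/(575×113×10³) = 1.268×10⁻⁵ mm/N.
P = 1.154 / 1.268×10⁻⁵ = 91010 N = 91.01 kN, compressive.

P ≈ 91 kN (compressive)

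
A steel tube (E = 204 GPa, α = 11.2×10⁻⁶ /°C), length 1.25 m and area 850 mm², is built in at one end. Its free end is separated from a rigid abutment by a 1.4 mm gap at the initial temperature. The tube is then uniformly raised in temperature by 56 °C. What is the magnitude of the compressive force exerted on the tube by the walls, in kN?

Unrestrained expansion: δ_free = αΔT L = 11.2×10⁻⁶ × 56 × 1250 = 0.784 mm.
This is smaller than the 1.4 mm clearance, so the tube expands freely without reaching the stop — the stress is zero.

P ≈ 0 kN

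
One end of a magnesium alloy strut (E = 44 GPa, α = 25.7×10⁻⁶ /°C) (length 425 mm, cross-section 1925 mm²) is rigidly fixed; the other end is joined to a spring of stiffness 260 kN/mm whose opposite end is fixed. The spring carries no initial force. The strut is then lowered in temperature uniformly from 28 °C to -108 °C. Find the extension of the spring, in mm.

Free thermal contraction: δ_free = αΔT L = 25.7×10⁻⁶ × 136 × 425 = 1.485 mm.
With a force P in the spring, the elastic change of the strut is PL/(AE) and that of the spring is P/k; compatibility requires their sum to equal δ_free.
So P = δ_free / [L/(AE) + 1/k] = 1.485 / [ 425/(1925×44×10³) + 1/(260×10³) ].
P = 1.485 / 8.864×10⁻⁶ = 167600 N.
Spring extension = P/k = 167600/(260×10³) = 0.6446 mm.

δ ≈ 0.645 mm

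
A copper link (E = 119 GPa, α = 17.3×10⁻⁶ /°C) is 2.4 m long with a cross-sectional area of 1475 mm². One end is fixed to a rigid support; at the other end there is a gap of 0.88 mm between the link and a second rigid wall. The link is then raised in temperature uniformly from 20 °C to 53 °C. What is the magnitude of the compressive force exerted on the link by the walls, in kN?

P ≈ 35.8 kN

Unrestrained expansion: δ_free = αΔT L = 17.3×10⁻⁶ × 33 × 2400 = 1.37 mm.
The gap closes (δ_free > 0.88 mm) and the wall then resists a further 1.37 − 0.88 = 0.4902 mm of expansion.
That suppressed elongation corresponds to σ = E·Δ/L = 119×10³ × 0.4902/2400 = 24.3 MPa.
Force on the wall = σA = 24.3 × 1475 mm² = 35.85 kN.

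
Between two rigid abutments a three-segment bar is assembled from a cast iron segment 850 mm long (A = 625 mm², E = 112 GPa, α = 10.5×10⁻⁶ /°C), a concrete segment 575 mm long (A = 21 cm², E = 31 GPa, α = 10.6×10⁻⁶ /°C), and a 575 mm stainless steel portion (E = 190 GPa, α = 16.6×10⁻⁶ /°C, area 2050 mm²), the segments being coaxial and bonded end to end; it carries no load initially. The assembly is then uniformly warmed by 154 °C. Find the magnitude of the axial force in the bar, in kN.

With the walls removed the bar would change length by δ_free = Σ αᵢΔT Lᵢ = 10.5×10⁻⁶×154×850 + 10.6×10⁻⁶×154×575 + 16.6×10⁻⁶×154×575 = 3.783 mm.
The rigid supports impose zero overall length change; the single axial force P common to all segments must satisfy P Σ Lᵢ/(AᵢEᵢ) = δ_free.
The series flexibility is Σ Lᵢ/(AᵢEᵢ) = 850/(625×112×10³) + 575/(2100×31×10³) + 575/(2050×190×10³) = 2.245×10⁻⁵ mm/N.
Hence P = δ_free / Σ(L/AE) = 3.783/2.245×10⁻⁵ = 168.5 kN (compressive).

P ≈ 168 kN (compressive)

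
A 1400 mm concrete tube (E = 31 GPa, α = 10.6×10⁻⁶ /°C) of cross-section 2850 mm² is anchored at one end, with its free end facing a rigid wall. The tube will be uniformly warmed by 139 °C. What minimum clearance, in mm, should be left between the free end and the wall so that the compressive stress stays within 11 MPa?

Free expansion if unrestrained: δ_free = αΔT L = 10.6×10⁻⁶ × 139 × 1400 = 2.063 mm.
At the allowable stress the elastic shortening the wall may impose is σL/E = 11 × 1400 / (31×10³) = 0.4968 mm.
The gap must absorb the remainder: g_min = 2.063 − 0.4968 = 1.566 mm.

g ≈ 1.57 mm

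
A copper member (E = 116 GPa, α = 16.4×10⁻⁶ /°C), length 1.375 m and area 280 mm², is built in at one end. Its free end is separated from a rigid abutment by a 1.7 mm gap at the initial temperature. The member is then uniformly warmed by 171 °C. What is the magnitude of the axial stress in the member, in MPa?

Free thermal elongation = αΔT L = 16.4×10⁻⁶ × 171 × 1375 = 3.856 mm.
After closing the 1.7 mm clearance, 3.856 − 1.7 = 2.156 mm of expansion remains to be suppressed by the wall.
That suppressed elongation corresponds to σ = E·Δ/L = 116×10³ × 2.156/1375 = 181.9 MPa.

σ ≈ 182 MPa (compressive)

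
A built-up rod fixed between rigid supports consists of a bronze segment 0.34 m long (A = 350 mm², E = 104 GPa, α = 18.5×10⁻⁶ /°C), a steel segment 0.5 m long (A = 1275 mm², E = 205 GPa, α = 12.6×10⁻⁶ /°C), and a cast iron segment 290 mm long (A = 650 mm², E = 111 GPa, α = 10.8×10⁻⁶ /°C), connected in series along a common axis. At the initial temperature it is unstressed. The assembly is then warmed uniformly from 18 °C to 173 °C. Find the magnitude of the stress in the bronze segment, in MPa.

σ ≈ 456 MPa (compressive)

With the walls removed the bar would change length by δ_free = Σ αᵢΔT Lᵢ = 18.5×10⁻⁶×155×340 + 12.6×10⁻⁶×155×500 + 10.8×10⁻⁶×155×290 = 2.437 mm.
Since the ends are fixed, an axial force P builds up, equal in every segment, with P · Σ Lᵢ/(AᵢEᵢ) = δ_free.
Σ Lᵢ/(AᵢEᵢ) = 340/(350×104×10³) + 500/(1275×205×10³) + 290/(650×111×10³) = 1.527×10⁻⁵ mm/N.
P = 2.437 / 1.527×10⁻⁵ = 159600 N = 159.6 kN, compressive.
σ_{bronze} = P / A = 159600 / 350 = 455.9 MPa.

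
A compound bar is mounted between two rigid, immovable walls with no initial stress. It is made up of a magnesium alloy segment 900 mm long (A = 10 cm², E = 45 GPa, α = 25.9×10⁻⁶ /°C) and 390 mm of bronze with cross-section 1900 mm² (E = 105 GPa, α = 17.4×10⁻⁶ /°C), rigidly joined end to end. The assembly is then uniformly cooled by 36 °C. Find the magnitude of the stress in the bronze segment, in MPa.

If the supports were absent, the total length change would be Σ αᵢΔT Lᵢ = 25.9×10⁻⁶×36×900 + 17.4×10⁻⁶×36×390 = 1.083 mm.
Since the ends are fixed, an axial force P builds up, equal in every segment, with P · Σ Lᵢ/(AᵢEᵢ) = δ_free.
The series flexibility is Σ Lᵢ/(AᵢEᵢ) = 900/(1000×45×10³) + 390/(1900×105×10³) = 2.195×10⁻⁵ mm/N.
So P = 1.083 / 2.195×10⁻⁵ = 49.35 kN, tensile.
σ_{bronze} = P / A = 49350 / 1900 = 25.97 MPa.

σ ≈ 26 MPa (tensile)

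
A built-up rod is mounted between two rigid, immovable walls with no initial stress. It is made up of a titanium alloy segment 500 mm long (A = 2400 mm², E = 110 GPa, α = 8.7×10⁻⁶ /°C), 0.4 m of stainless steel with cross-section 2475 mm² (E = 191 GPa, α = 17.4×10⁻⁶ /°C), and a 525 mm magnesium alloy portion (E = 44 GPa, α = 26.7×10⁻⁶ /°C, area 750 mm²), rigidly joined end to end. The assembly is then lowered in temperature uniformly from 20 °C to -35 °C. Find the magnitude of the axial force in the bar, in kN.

With the walls removed the bar would change length by δ_free = Σ αᵢΔT Lᵢ = 8.7×10⁻⁶×55×500 + 17.4×10⁻⁶×55×400 + 26.7×10⁻⁶×55×525 = 1.393 mm.
The walls prevent any net length change, so an axial force P (same in every segment) develops. Compatibility: P · Σ Lᵢ/(AᵢEᵢ) = δ_free.
Σ Lᵢ/(AᵢEᵢ) = 500/(2400×110×10³) + 400/(2475×191×10³) + 525/(750×44×10³) = 1.865×10⁻⁵ mm/N.
P = 1.393 / 1.865×10⁻⁵ = 74700 N = 74.7 kN, tensile.

P ≈ 74.7 kN (tensile)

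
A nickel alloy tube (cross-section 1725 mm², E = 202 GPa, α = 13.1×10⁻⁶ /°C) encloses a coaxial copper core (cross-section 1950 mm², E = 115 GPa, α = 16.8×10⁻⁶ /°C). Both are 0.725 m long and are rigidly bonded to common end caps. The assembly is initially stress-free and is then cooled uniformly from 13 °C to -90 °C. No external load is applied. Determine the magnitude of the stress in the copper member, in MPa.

Equilibrium of a rigid end plate with no external load gives equal and opposite internal forces ±P in the two members. Since α_{copper} > α_{nickel alloy}, cooling drives the copper into tension and the nickel alloy into compression.
Equating the net (thermal + elastic) strains gives |α₁ − α₂|·ΔT = P·[1/(A₁E₁) + 1/(A₂E₂)].
|α₁ − α₂|·ΔT = 3.7×10⁻⁶ × 103 = 0.0003811.
1/(A₁E₁) + 1/(A₂E₂) = 1/(1725×202×10³) + 1/(1950×115×10³) = 7.329×10⁻⁹ N⁻¹.
P = 0.0003811 / 7.329×10⁻⁹ = 52000 N = 52 kN.
σ_{copper} = P/A₂ = 52000/1950 = 26.67 MPa, tensile.

σ ≈ 26.7 MPa (tensile)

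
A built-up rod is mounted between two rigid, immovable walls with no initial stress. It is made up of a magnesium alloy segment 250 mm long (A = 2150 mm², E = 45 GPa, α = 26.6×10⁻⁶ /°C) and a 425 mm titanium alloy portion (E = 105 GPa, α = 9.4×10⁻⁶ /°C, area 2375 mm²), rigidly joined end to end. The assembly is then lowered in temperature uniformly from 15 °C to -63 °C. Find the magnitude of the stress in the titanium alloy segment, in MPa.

With the walls removed the bar would change length by δ_free = Σ αᵢΔT Lᵢ = 26.6×10⁻⁶×78×250 + 9.4×10⁻⁶×78×425 = 0.8303 mm.
The rigid supports impose zero overall length change; the single axial force P common to all segments must satisfy P Σ Lᵢ/(AᵢEᵢ) = δ_free.
The series flexibility is Σ Lᵢ/(AᵢEᵢ) = 250/(2150×45×10³) + 425/(2375×105×10³) = 4.288×10⁻⁶ mm/N.
So P = 0.8303 / 4.288×10⁻⁶ = 193.6 kN, tensile.
σ_{titanium alloy} = P / A = 193600 / 2375 = 81.53 MPa.

σ ≈ 81.5 MPa (tensile)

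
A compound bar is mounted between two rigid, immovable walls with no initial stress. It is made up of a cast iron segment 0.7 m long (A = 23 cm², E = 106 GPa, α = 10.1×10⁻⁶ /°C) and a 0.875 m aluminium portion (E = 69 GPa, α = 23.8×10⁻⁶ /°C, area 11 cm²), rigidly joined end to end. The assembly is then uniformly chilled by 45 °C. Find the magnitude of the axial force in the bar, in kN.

With the walls removed the bar would change length by δ_free = Σ αᵢΔT Lᵢ = 10.1×10⁻⁶×45×700 + 23.8×10⁻⁶×45×875 = 1.255 mm.
Since the ends are fixed, an axial force P builds up, equal in every segment, with P · Σ Lᵢ/(AᵢEᵢ) = δ_free.
Σ Lᵢ/(AᵢEᵢ) = 700/(2300×106×10³) + 875/(1100×69×10³) = 1.44×10⁻⁵ mm/N.
So P = 1.255 / 1.44×10⁻⁵ = 87.17 kN, tensile.

P ≈ 87.2 kN (tensile)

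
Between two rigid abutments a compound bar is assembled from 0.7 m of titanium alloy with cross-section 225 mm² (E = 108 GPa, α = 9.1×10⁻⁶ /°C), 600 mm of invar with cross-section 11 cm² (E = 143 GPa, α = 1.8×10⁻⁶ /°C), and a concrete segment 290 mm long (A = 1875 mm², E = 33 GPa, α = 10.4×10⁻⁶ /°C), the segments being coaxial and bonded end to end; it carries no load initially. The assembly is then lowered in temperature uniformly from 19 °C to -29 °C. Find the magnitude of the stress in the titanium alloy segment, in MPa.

Free thermal contraction of the whole bar: Σ αᵢΔT Lᵢ = 9.1×10⁻⁶×48×700 + 1.8×10⁻⁶×48×600 + 10.4×10⁻⁶×48×290 = 0.5024 mm.
Since the ends are fixed, an axial force P builds up, equal in every segment, with P · Σ Lᵢ/(AᵢEᵢ) = δ_free.
The series flexibility is Σ Lᵢ/(AᵢEᵢ) = 700/(225×108×10³) + 600/(1100×143×10³) + 290/(1875×33×10³) = 3.731×10⁻⁵ mm/N.
P = 0.5024 / 3.731×10⁻⁵ = 13470 N = 13.47 kN, tensile.
σ_{titanium alloy} = P / A = 13470 / 225 = 59.85 MPa.

σ ≈ 59.8 MPa (tensile)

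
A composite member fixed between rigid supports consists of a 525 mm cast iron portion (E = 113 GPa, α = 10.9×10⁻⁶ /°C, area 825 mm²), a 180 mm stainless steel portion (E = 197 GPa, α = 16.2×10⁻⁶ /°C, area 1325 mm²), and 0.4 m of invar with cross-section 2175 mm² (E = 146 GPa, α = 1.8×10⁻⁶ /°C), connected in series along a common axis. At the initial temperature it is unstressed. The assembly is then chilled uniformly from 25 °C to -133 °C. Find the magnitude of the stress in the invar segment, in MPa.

Free thermal contraction of the whole bar: Σ αᵢΔT Lᵢ = 10.9×10⁻⁶×158×525 + 16.2×10⁻⁶×158×180 + 1.8×10⁻⁶×158×400 = 1.479 mm.
The walls prevent any net length change, so an axial force P (same in every segment) develops. Compatibility: P · Σ Lᵢ/(AᵢEᵢ) = δ_free.
Σ Lᵢ/(AᵢEᵢ) = 525/(825×113×10³) + 180/(1325×197×10³) + 400/(2175×146×10³) = 7.581×10⁻⁶ mm/N.
So P = 1.479 / 7.581×10⁻⁶ = 195.1 kN, tensile.
σ_{invar} = P / A = 195100 / 2175 = 89.68 MPa.

σ ≈ 89.7 MPa (tensile)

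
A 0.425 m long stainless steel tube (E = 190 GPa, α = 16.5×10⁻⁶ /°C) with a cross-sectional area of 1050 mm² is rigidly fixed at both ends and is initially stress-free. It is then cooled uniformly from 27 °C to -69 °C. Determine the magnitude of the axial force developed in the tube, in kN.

With zero net strain, σ = E·αΔT = 190 GPa × 16.5×10⁻⁶ × 96 = 301 MPa.
Axial force P = σA = 301 × 1050 = 316000 N = 316 kN, tensile.

P ≈ 316 kN (tensile)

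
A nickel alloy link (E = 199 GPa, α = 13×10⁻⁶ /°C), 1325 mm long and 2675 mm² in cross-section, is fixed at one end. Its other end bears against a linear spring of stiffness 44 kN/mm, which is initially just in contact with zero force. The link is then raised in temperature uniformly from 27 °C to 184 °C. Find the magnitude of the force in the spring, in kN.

P ≈ 107 kN

If the spring were absent the link would lengthen by αΔT L = 13×10⁻⁶ × 157 × 1325 = 2.704 mm.
Let P be the compressive force at the spring. The link shortens elastically by PL/(AE) and the spring compresses by P/k; together these equal δ_free.
P [ L/(AE) + 1/k ] = δ_free → P [ 1325/(2675×199×10³) + 1/(44×10³) ] = 2.704.
P = 2.704 / 2.522×10⁻⁵ = 107200 N.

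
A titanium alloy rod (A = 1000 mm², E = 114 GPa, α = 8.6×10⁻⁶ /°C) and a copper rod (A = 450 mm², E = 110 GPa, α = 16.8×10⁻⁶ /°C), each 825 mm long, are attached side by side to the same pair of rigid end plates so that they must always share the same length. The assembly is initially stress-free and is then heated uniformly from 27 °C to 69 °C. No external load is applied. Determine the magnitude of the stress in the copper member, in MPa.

σ ≈ 26.4 MPa (compressive)

The copper has the larger α, so on heating it would change length more than the titanium alloy if both were free. The rigid plates force a common final length, so the copper is put into compression and the titanium alloy into tension, with equal and opposite forces P (no external load).
Compatibility of the two members (thermal + elastic change equal): (α₁ − α₂)ΔT = P·[1/(A₁E₁) + 1/(A₂E₂)].
|α₁ − α₂|·ΔT = 8.2×10⁻⁶ × 42 = 0.0003444.
1/(A₁E₁) + 1/(A₂E₂) = 1/(1000×114×10³) + 1/(450×110×10³) = 2.897×10⁻⁸ N⁻¹.
So P = 0.0003444 / 2.897×10⁻⁸ = 11.89 kN.
σ_{copper} = P/A₂ = 11890/450 = 26.41 MPa, compressive.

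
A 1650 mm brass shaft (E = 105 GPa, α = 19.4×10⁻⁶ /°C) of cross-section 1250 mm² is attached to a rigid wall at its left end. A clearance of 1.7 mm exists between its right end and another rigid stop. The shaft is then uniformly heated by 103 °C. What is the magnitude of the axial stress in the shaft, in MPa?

σ ≈ 102 MPa (compressive)

Unrestrained expansion: δ_free = αΔT L = 19.4×10⁻⁶ × 103 × 1650 = 3.297 mm.
The gap closes (δ_free > 1.7 mm) and the wall then resists a further 3.297 − 1.7 = 1.597 mm of expansion.
Compatibility: PL/(AE) = 1.597 mm, so σ = P/A = E × (1.597/1650) = 101.6 MPa.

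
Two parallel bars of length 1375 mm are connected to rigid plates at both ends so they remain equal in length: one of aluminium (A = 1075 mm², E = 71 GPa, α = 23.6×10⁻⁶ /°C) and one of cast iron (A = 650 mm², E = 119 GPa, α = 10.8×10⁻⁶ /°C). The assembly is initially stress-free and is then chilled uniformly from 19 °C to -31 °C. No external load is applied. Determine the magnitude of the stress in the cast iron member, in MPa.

Both members must finish at the same length. With the larger α, the aluminium tends to over-contract; the plates restrain it, putting the aluminium in tension and the cast iron in compression. With no external load the two internal forces are equal and opposite, magnitude P.
Setting the final lengths equal and cancelling L: (α₁ − α₂)ΔT = P/(A₁E₁) + P/(A₂E₂).
|α₁ − α₂|·ΔT = 12.8×10⁻⁶ × 50 = 0.00064.
1/(A₁E₁) + 1/(A₂E₂) = 1/(1075×71×10³) + 1/(650×119×10³) = 2.603×10⁻⁸ N⁻¹.
P = 0.00064 / 2.603×10⁻⁸ = 24590 N = 24.59 kN.
σ_{cast iron} = P/A₂ = 24590/650 = 37.83 MPa, compressive.

σ ≈ 37.8 MPa (compressive)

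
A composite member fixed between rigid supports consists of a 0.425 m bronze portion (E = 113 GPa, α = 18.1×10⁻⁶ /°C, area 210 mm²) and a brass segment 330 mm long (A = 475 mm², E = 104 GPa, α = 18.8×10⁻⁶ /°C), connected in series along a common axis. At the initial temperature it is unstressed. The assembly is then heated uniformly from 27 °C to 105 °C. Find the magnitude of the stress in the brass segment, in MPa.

With the walls removed the bar would change length by δ_free = Σ αᵢΔT Lᵢ = 18.1×10⁻⁶×78×425 + 18.8×10⁻⁶×78×330 = 1.084 mm.
Since the ends are fixed, an axial force P builds up, equal in every segment, with P · Σ Lᵢ/(AᵢEᵢ) = δ_free.
The series flexibility is Σ Lᵢ/(AᵢEᵢ) = 425/(210×113×10³) + 330/(475×104×10³) = 2.459×10⁻⁵ mm/N.
Hence P = δ_free / Σ(L/AE) = 1.084/2.459×10⁻⁵ = 44.08 kN (compressive).
σ_{brass} = P / A = 44080 / 475 = 92.8 MPa.

σ ≈ 92.8 MPa (compressive)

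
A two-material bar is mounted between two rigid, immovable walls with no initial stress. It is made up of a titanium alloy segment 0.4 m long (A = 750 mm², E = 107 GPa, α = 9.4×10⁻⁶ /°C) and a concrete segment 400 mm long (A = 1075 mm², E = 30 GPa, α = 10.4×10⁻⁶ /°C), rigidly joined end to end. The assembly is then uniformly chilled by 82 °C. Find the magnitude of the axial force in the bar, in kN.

P ≈ 37.4 kN (tensile)

With the walls removed the bar would change length by δ_free = Σ αᵢΔT Lᵢ = 9.4×10⁻⁶×82×400 + 10.4×10⁻⁶×82×400 = 0.6494 mm.
The walls prevent any net length change, so an axial force P (same in every segment) develops. Compatibility: P · Σ Lᵢ/(AᵢEᵢ) = δ_free.
Σ Lᵢ/(AᵢEᵢ) = 400/(750×107×10³) + 400/(1075×30×10³) = 1.739×10⁻⁵ mm/N.
Hence P = δ_free / Σ(L/AE) = 0.6494/1.739×10⁻⁵ = 37.35 kN (tensile).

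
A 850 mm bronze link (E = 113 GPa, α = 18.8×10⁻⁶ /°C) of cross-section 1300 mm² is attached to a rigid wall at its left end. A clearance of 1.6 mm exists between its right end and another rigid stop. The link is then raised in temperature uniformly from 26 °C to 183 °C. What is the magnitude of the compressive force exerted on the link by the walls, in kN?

Unrestrained expansion: δ_free = αΔT L = 18.8×10⁻⁶ × 157 × 850 = 2.509 mm.
After closing the 1.6 mm clearance, 2.509 − 1.6 = 0.9089 mm of expansion remains to be suppressed by the wall.
Compatibility: PL/(AE) = 0.9089 mm, so σ = P/A = E × (0.9089/850) = 120.8 MPa.
P = σA = 120.8 × 1300 = 157.1 kN.

P ≈ 157 kN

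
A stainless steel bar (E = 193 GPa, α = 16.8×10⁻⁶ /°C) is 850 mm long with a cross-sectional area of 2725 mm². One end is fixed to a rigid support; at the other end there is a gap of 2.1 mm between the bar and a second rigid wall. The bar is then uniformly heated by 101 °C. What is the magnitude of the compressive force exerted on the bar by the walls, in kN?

Unrestrained expansion: δ_free = αΔT L = 16.8×10⁻⁶ × 101 × 850 = 1.442 mm.
Since δ_free = 1.44 mm is less than the 2.1 mm gap, the bar never touches the wall. No axial force develops.

P ≈ 0 kN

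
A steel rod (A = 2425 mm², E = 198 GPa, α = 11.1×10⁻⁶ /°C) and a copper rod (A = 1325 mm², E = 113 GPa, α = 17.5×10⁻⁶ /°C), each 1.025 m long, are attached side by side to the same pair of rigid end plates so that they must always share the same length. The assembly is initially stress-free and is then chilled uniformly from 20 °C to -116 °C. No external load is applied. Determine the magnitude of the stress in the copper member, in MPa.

The copper has the larger α, so on cooling it would change length more than the steel if both were free. The rigid plates force a common final length, so the copper is put into tension and the steel into compression, with equal and opposite forces P (no external load).
Compatibility of the two members (thermal + elastic change equal): (α₁ − α₂)ΔT = P·[1/(A₁E₁) + 1/(A₂E₂)].
|α₁ − α₂|·ΔT = 6.4×10⁻⁶ × 136 = 0.0008704.
1/(A₁E₁) + 1/(A₂E₂) = 1/(2425×198×10³) + 1/(1325×113×10³) = 8.762×10⁻⁹ N⁻¹.
P = 0.0008704 / 8.762×10⁻⁹ = 99340 N = 99.34 kN.
σ_{copper} = P/A₂ = 99340/1325 = 74.98 MPa, tensile.

σ ≈ 75 MPa (tensile)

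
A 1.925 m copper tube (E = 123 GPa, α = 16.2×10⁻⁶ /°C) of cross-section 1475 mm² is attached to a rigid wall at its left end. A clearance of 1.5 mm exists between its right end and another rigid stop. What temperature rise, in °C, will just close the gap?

ΔT ≈ 48.1 °C

Contact occurs when the free expansion equals the gap: αΔT L = 1.5 mm.
ΔT = 1.5 / (16.2×10⁻⁶ × 1925) = 48.1 °C.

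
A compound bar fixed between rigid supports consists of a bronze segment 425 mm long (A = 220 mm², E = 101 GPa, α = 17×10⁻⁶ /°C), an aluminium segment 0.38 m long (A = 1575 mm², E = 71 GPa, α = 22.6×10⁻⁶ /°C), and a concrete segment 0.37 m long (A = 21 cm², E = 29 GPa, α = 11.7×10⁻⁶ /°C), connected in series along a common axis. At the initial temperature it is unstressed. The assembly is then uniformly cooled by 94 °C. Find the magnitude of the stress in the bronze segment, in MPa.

With the walls removed the bar would change length by δ_free = Σ αᵢΔT Lᵢ = 17×10⁻⁶×94×425 + 22.6×10⁻⁶×94×380 + 11.7×10⁻⁶×94×370 = 1.893 mm.
The walls prevent any net length change, so an axial force P (same in every segment) develops. Compatibility: P · Σ Lᵢ/(AᵢEᵢ) = δ_free.
The series flexibility is Σ Lᵢ/(AᵢEᵢ) = 425/(220×101×10³) + 380/(1575×71×10³) + 370/(2100×29×10³) = 2.86×10⁻⁵ mm/N.
So P = 1.893 / 2.86×10⁻⁵ = 66.2 kN, tensile.
σ_{bronze} = P / A = 66200 / 220 = 300.9 MPa.

σ ≈ 301 MPa (tensile)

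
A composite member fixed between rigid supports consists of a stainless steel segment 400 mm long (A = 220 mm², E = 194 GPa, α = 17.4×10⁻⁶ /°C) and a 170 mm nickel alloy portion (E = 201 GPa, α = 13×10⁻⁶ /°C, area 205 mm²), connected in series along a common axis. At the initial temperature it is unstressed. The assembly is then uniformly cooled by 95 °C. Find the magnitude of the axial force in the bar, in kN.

Free thermal contraction of the whole bar: Σ αᵢΔT Lᵢ = 17.4×10⁻⁶×95×400 + 13×10⁻⁶×95×170 = 0.8711 mm.
Since the ends are fixed, an axial force P builds up, equal in every segment, with P · Σ Lᵢ/(AᵢEᵢ) = δ_free.
Σ Lᵢ/(AᵢEᵢ) = 400/(220×194×10³) + 170/(205×201×10³) = 1.35×10⁻⁵ mm/N.
Hence P = δ_free / Σ(L/AE) = 0.8711/1.35×10⁻⁵ = 64.54 kN (tensile).

P ≈ 64.5 kN (tensile)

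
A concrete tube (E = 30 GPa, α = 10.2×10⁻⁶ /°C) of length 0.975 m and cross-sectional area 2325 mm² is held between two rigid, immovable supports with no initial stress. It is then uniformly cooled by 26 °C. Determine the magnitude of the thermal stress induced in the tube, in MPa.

With length fixed, the mechanical strain must cancel the thermal strain αΔT = 10.2×10⁻⁶ × 26 = 265.2×10⁻⁶.
σ = EαΔT = 30×10³ × 10.2×10⁻⁶ × 26 = 7.956 MPa (tensile; the tube is trying to contract).

σ ≈ 7.96 MPa (tensile)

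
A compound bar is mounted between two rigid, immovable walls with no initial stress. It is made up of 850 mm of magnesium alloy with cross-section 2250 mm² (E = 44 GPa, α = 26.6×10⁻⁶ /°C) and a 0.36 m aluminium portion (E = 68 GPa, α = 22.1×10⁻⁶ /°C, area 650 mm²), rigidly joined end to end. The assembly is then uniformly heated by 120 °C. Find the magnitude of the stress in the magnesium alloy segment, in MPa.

σ ≈ 97.4 MPa (compressive)

With the walls removed the bar would change length by δ_free = Σ αᵢΔT Lᵢ = 26.6×10⁻⁶×120×850 + 22.1×10⁻⁶×120×360 = 3.668 mm.
Since the ends are fixed, an axial force P builds up, equal in every segment, with P · Σ Lᵢ/(AᵢEᵢ) = δ_free.
Σ Lᵢ/(AᵢEᵢ) = 850/(2250×44×10³) + 360/(650×68×10³) = 1.673×10⁻⁵ mm/N.
P = 3.668 / 1.673×10⁻⁵ = 219200 N = 219.2 kN, compressive.
σ_{magnesium alloy} = P / A = 219200 / 2250 = 97.44 MPa.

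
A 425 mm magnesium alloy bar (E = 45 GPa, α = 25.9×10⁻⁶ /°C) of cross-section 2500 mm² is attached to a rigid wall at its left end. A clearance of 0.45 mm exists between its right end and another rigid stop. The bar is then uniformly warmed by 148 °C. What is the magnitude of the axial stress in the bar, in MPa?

Free thermal elongation = αΔT L = 25.9×10⁻⁶ × 148 × 425 = 1.629 mm.
After closing the 0.45 mm clearance, 1.629 − 0.45 = 1.179 mm of expansion remains to be suppressed by the wall.
That suppressed elongation corresponds to σ = E·Δ/L = 45×10³ × 1.179/425 = 124.8 MPa.

σ ≈ 125 MPa (compressive)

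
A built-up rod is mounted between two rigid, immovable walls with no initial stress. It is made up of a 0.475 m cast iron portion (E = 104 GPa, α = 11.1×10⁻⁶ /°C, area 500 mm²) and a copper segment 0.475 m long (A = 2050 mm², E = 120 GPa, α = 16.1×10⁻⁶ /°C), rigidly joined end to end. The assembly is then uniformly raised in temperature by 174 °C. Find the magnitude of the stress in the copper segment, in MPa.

σ ≈ 99.1 MPa (compressive)

With the walls removed the bar would change length by δ_free = Σ αᵢΔT Lᵢ = 11.1×10⁻⁶×174×475 + 16.1×10⁻⁶×174×475 = 2.248 mm.
The walls prevent any net length change, so an axial force P (same in every segment) develops. Compatibility: P · Σ Lᵢ/(AᵢEᵢ) = δ_free.
Σ Lᵢ/(AᵢEᵢ) = 475/(500×104×10³) + 475/(2050×120×10³) = 1.107×10⁻⁵ mm/N.
Hence P = δ_free / Σ(L/AE) = 2.248/1.107×10⁻⁵ = 203.2 kN (compressive).
σ_{copper} = P / A = 203200 / 2050 = 99.1 MPa.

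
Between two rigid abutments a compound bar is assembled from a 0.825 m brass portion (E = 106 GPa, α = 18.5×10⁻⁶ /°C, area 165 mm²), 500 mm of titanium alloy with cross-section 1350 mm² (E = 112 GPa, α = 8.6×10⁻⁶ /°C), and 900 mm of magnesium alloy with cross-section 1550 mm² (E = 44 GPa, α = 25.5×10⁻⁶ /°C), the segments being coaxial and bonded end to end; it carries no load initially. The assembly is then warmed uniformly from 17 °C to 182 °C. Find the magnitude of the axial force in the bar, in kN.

P ≈ 110 kN (compressive)

With the walls removed the bar would change length by δ_free = Σ αᵢΔT Lᵢ = 18.5×10⁻⁶×165×825 + 8.6×10⁻⁶×165×500 + 25.5×10⁻⁶×165×900 = 7.015 mm.
Since the ends are fixed, an axial force P builds up, equal in every segment, with P · Σ Lᵢ/(AᵢEᵢ) = δ_free.
The series flexibility is Σ Lᵢ/(AᵢEᵢ) = 825/(165×106×10³) + 500/(1350×112×10³) + 900/(1550×44×10³) = 6.367×10⁻⁵ mm/N.
So P = 7.015 / 6.367×10⁻⁵ = 110.2 kN, compressive.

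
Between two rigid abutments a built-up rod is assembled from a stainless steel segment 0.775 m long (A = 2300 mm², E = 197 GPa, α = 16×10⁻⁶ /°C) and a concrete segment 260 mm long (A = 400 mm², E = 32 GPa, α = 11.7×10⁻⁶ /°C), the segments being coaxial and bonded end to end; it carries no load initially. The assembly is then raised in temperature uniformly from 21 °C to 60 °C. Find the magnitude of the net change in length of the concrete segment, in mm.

With the walls removed the bar would change length by δ_free = Σ αᵢΔT Lᵢ = 16×10⁻⁶×39×775 + 11.7×10⁻⁶×39×260 = 0.6022 mm.
The walls prevent any net length change, so an axial force P (same in every segment) develops. Compatibility: P · Σ Lᵢ/(AᵢEᵢ) = δ_free.
The series flexibility is Σ Lᵢ/(AᵢEᵢ) = 775/(2300×197×10³) + 260/(400×32×10³) = 2.202×10⁻⁵ mm/N.
P = 0.6022 / 2.202×10⁻⁵ = 27350 N = 27.35 kN, compressive.
For the concrete segment, free thermal change = 11.7×10⁻⁶×39×260 = 0.1186 mm and elastic change from P = 27350×260/(400×32×10³) = 0.5555 mm; these oppose, so the net change is 0.437 mm (segment shortens).

|ΔL| ≈ 0.437 mm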